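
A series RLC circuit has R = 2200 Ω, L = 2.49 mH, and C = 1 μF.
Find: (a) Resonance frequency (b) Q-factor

Step 1 — Resonance condition Im(Z)=0 gives ω₀ = 1/√(LC).
Step 2 — ω₀ = 1/√(0.00249·1e-06) = 2.004e+04 rad/s.
Step 3 — f₀ = ω₀/(2π) = 3189 Hz.
Step 4 — Series Q: Q = ω₀L/R = 2.004e+04·0.00249/2200 = 0.02268.

(a) f₀ = 3189 Hz  (b) Q = 0.02268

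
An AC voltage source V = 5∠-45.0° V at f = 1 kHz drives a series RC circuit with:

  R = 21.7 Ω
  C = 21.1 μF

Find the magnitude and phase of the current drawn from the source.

Step 1 — Angular frequency: ω = 2π·f = 2π·1000 = 6283 rad/s.
Step 2 — Component impedances:
  R: Z = R = 21.7 Ω
  C: Z = 1/(jωC) = -j/(ω·C) = 0 - j7.543 Ω
Step 3 — Series combination: Z_total = R + C = 21.7 - j7.543 Ω = 22.97∠-19.2° Ω.
Step 4 — Source phasor: V = 5∠-45.0° V = 3.536 - j3.536 V.
Step 5 — Ohm's law: I = V / Z_total = (3.536 - j3.536) / (21.7 - j7.543) = 0.1959 - j0.09484 A.
Step 6 — Convert to polar: |I| = 0.2176 A, ∠I = -25.8°.

I = 0.2176∠-25.8° A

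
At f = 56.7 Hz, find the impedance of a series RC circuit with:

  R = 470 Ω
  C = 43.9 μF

Step 1 — Angular frequency: ω = 2π·f = 2π·56.7 = 356.3 rad/s.
Step 2 — Component impedances:
  R: Z = R = 470 Ω
  C: Z = 1/(jωC) = -j/(ω·C) = 0 - j63.94 Ω
Step 3 — Series combination: Z_total = R + C = 470 - j63.94 Ω = 474.3∠-7.7° Ω.

Z = 470 - j63.94 Ω = 474.3∠-7.7° Ω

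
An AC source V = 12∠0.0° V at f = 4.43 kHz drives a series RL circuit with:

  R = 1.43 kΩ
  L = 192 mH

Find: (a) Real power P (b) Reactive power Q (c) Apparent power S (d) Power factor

Step 1 — Angular frequency: ω = 2π·f = 2π·4430 = 2.783e+04 rad/s.
Step 2 — Component impedances:
  R: Z = R = 1430 Ω
  L: Z = jωL = j·2.783e+04·0.192 = 0 + j5344 Ω
Step 3 — Series combination: Z_total = R + L = 1430 + j5344 Ω = 5532∠75.0° Ω.
Step 4 — Source phasor: V = 12∠0.0° V = 12 V.
Step 5 — Current: I = V / Z = 0.0005607 - j0.002095 A = 0.002169∠-75.0° A.
Step 6 — Complex power: S = V·I* = 0.006728 + j0.02514 VA.
Step 7 — Real power: P = Re(S) = 0.006728 W.
Step 8 — Reactive power: Q = Im(S) = 0.02514 VAR.
Step 9 — Apparent power: |S| = 0.02603 VA.
Step 10 — Power factor: PF = P/|S| = 0.2585 (lagging).

(a) P = 0.006728 W  (b) Q = 0.02514 VAR  (c) S = 0.02603 VA  (d) PF = 0.2585 (lagging)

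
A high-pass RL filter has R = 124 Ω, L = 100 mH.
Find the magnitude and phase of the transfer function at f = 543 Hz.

Step 1 — Angular frequency: ω = 2π·543 = 3412 rad/s.
Step 2 — Transfer function: H(jω) = jωL/(R + jωL).
Step 3 — Numerator jωL = j·341.2; denominator R + jωL = 124 + j341.2.
Step 4 — H = 0.8833 + j0.321.
Step 5 — Magnitude: |H| = 0.9399 (-0.5 dB); phase: φ = 20.0°.

|H| = 0.9399 (-0.5 dB), φ = 20.0°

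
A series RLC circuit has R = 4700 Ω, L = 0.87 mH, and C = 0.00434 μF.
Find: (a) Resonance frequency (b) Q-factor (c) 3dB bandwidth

Step 1 — Resonance: ω₀ = 1/√(LC) = 1/√(0.00087·4.34e-09) = 5.146e+05 rad/s.
Step 2 — f₀ = ω₀/(2π) = 8.191e+04 Hz.
Step 3 — Series Q: Q = ω₀L/R = 5.146e+05·0.00087/4700 = 0.09526.
Step 4 — Bandwidth: Δω = ω₀/Q = 5.402e+06 rad/s; BW = Δω/(2π) = 8.598e+05 Hz.

(a) f₀ = 8.191e+04 Hz  (b) Q = 0.09526  (c) BW = 8.598e+05 Hz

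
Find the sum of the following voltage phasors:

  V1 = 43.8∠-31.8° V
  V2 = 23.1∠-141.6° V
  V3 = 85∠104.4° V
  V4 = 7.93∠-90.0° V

Step 1 — Convert each phasor to rectangular form:
  V1 = 43.8·(cos(-31.8°) + j·sin(-31.8°)) = 37.23 - j23.08 V
  V2 = 23.1·(cos(-141.6°) + j·sin(-141.6°)) = -18.1 - j14.35 V
  V3 = 85·(cos(104.4°) + j·sin(104.4°)) = -21.14 + j82.33 V
  V4 = 7.93·(cos(-90.0°) + j·sin(-90.0°)) = 0 - j7.93 V
Step 2 — Sum components: V_total = -2.017 + j36.97 V.
Step 3 — Convert to polar: |V_total| = 37.03 V, ∠V_total = 93.1°.

V_total = 37.03∠93.1° V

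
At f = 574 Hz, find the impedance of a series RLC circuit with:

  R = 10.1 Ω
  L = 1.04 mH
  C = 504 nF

Step 1 — Angular frequency: ω = 2π·f = 2π·574 = 3607 rad/s.
Step 2 — Component impedances:
  R: Z = R = 10.1 Ω
  L: Z = jωL = j·3607·0.00104 = 0 + j3.751 Ω
  C: Z = 1/(jωC) = -j/(ω·C) = 0 - j550.1 Ω
Step 3 — Series combination: Z_total = R + L + C = 10.1 - j546.4 Ω = 546.5∠-88.9° Ω.

Z = 10.1 - j546.4 Ω = 546.5∠-88.9° Ω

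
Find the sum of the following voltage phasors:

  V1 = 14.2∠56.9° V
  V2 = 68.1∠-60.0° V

Step 1 — Convert each phasor to rectangular form:
  V1 = 14.2·(cos(56.9°) + j·sin(56.9°)) = 7.755 + j11.9 V
  V2 = 68.1·(cos(-60.0°) + j·sin(-60.0°)) = 34.05 - j58.98 V
Step 2 — Sum components: V_total = 41.8 - j47.08 V.
Step 3 — Convert to polar: |V_total| = 62.96 V, ∠V_total = -48.4°.

V_total = 62.96∠-48.4° V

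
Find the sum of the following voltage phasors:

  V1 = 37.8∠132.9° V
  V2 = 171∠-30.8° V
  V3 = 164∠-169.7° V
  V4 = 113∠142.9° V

Step 1 — Convert each phasor to rectangular form:
  V1 = 37.8·(cos(132.9°) + j·sin(132.9°)) = -25.73 + j27.69 V
  V2 = 171·(cos(-30.8°) + j·sin(-30.8°)) = 146.9 - j87.56 V
  V3 = 164·(cos(-169.7°) + j·sin(-169.7°)) = -161.4 - j29.32 V
  V4 = 113·(cos(142.9°) + j·sin(142.9°)) = -90.13 + j68.16 V
Step 2 — Sum components: V_total = -130.3 - j21.03 V.
Step 3 — Convert to polar: |V_total| = 132 V, ∠V_total = -170.8°.

V_total = 132∠-170.8° V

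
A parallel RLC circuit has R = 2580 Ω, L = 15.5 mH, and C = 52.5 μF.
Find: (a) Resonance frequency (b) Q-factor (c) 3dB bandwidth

Step 1 — Resonance: ω₀ = 1/√(LC) = 1/√(0.0155·5.25e-05) = 1109 rad/s.
Step 2 — f₀ = ω₀/(2π) = 176.4 Hz.
Step 3 — Parallel Q: Q = R/(ω₀L) = 2580/(1109·0.0155) = 150.2.
Step 4 — Bandwidth: Δω = ω₀/Q = 7.383 rad/s; BW = Δω/(2π) = 1.175 Hz.

(a) f₀ = 176.4 Hz  (b) Q = 150.2  (c) BW = 1.175 Hz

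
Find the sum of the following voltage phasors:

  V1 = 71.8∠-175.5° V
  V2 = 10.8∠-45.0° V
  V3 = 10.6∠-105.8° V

Step 1 — Convert each phasor to rectangular form:
  V1 = 71.8·(cos(-175.5°) + j·sin(-175.5°)) = -71.58 - j5.633 V
  V2 = 10.8·(cos(-45.0°) + j·sin(-45.0°)) = 7.637 - j7.637 V
  V3 = 10.6·(cos(-105.8°) + j·sin(-105.8°)) = -2.886 - j10.2 V
Step 2 — Sum components: V_total = -66.83 - j23.47 V.
Step 3 — Convert to polar: |V_total| = 70.83 V, ∠V_total = -160.6°.

V_total = 70.83∠-160.6° V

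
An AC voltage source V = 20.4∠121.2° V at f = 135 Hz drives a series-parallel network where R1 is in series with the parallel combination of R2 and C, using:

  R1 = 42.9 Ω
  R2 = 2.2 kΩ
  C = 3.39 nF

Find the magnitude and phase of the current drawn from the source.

Step 1 — Angular frequency: ω = 2π·f = 2π·135 = 848.2 rad/s.
Step 2 — Component impedances:
  R1: Z = R = 42.9 Ω
  R2: Z = R = 2200 Ω
  C: Z = 1/(jωC) = -j/(ω·C) = 0 - j3.478e+05 Ω
Step 3 — Parallel branch: R2 || C = 1/(1/R2 + 1/C) = 2200 - j13.92 Ω.
Step 4 — Series with R1: Z_total = R1 + (R2 || C) = 2243 - j13.92 Ω = 2243∠-0.4° Ω.
Step 5 — Source phasor: V = 20.4∠121.2° V = -10.57 + j17.45 V.
Step 6 — Ohm's law: I = V / Z_total = (-10.57 + j17.45) / (2243 - j13.92) = -0.00476 + j0.007751 A.
Step 7 — Convert to polar: |I| = 0.009096 A, ∠I = 121.6°.

I = 0.009096∠121.6° A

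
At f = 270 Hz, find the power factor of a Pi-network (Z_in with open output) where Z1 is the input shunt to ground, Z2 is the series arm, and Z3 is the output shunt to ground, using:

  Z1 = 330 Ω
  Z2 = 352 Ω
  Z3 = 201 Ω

Step 1 — Angular frequency: ω = 2π·f = 2π·270 = 1696 rad/s.
Step 2 — Component impedances:
  Z1: Z = R = 330 Ω
  Z2: Z = R = 352 Ω
  Z3: Z = R = 201 Ω
Step 3 — With open output, the series arm Z2 and the output shunt Z3 appear in series to ground: Z2 + Z3 = 553 Ω.
Step 4 — Parallel with input shunt Z1: Z_in = Z1 || (Z2 + Z3) = 206.7 Ω = 206.7∠0.0° Ω.
Step 5 — Power factor: PF = cos(φ) = Re(Z)/|Z| = 206.7/206.7 = 1.
Step 6 — Type: Im(Z) = 0 ⇒ unity (phase φ = 0.0°).

PF = 1 (unity, φ = 0.0°)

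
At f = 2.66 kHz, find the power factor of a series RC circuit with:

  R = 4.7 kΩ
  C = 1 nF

Step 1 — Angular frequency: ω = 2π·f = 2π·2660 = 1.671e+04 rad/s.
Step 2 — Component impedances:
  R: Z = R = 4700 Ω
  C: Z = 1/(jωC) = -j/(ω·C) = 0 - j5.983e+04 Ω
Step 3 — Series combination: Z_total = R + C = 4700 - j5.983e+04 Ω = 6.002e+04∠-85.5° Ω.
Step 4 — Power factor: PF = cos(φ) = Re(Z)/|Z| = 4700/6.002e+04 = 0.07831.
Step 5 — Type: Im(Z) = -5.983e+04 ⇒ leading (phase φ = -85.5°).

PF = 0.07831 (leading, φ = -85.5°)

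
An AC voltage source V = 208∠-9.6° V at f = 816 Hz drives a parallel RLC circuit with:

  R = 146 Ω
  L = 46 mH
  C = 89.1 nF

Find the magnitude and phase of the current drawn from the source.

Step 1 — Angular frequency: ω = 2π·f = 2π·816 = 5127 rad/s.
Step 2 — Component impedances:
  R: Z = R = 146 Ω
  L: Z = jωL = j·5127·0.046 = 0 + j235.8 Ω
  C: Z = 1/(jωC) = -j/(ω·C) = 0 - j2189 Ω
Step 3 — Parallel combination: 1/Z_total = 1/R + 1/L + 1/C; Z_total = 111.9 + j61.79 Ω = 127.8∠28.9° Ω.
Step 4 — Source phasor: V = 208∠-9.6° V = 205.1 - j34.69 V.
Step 5 — Ohm's law: I = V / Z_total = (205.1 - j34.69) / (111.9 + j61.79) = 1.273 - j1.013 A.
Step 6 — Convert to polar: |I| = 1.628 A, ∠I = -38.5°.

I = 1.628∠-38.5° A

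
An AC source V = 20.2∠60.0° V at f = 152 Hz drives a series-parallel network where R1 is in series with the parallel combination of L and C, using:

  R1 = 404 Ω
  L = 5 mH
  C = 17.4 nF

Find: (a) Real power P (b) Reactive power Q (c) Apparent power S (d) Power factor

Step 1 — Angular frequency: ω = 2π·f = 2π·152 = 955 rad/s.
Step 2 — Component impedances:
  R1: Z = R = 404 Ω
  L: Z = jωL = j·955·0.005 = 0 + j4.775 Ω
  C: Z = 1/(jωC) = -j/(ω·C) = 0 - j6.018e+04 Ω
Step 3 — Parallel branch: L || C = 1/(1/L + 1/C) = 0 + j4.776 Ω.
Step 4 — Series with R1: Z_total = R1 + (L || C) = 404 + j4.776 Ω = 404∠0.7° Ω.
Step 5 — Source phasor: V = 20.2∠60.0° V = 10.1 + j17.49 V.
Step 6 — Current: I = V / Z = 0.02551 + j0.043 A = 0.05∠59.3° A.
Step 7 — Complex power: S = V·I* = 1.01 + j0.01194 VA.
Step 8 — Real power: P = Re(S) = 1.01 W.
Step 9 — Reactive power: Q = Im(S) = 0.01194 VAR.
Step 10 — Apparent power: |S| = 1.01 VA.
Step 11 — Power factor: PF = P/|S| = 0.9999 (lagging).

(a) P = 1.01 W  (b) Q = 0.01194 VAR  (c) S = 1.01 VA  (d) PF = 0.9999 (lagging)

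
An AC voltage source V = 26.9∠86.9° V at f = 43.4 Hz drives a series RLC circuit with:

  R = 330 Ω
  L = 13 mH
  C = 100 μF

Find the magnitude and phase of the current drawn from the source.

Step 1 — Angular frequency: ω = 2π·f = 2π·43.4 = 272.7 rad/s.
Step 2 — Component impedances:
  R: Z = R = 330 Ω
  L: Z = jωL = j·272.7·0.013 = 0 + j3.545 Ω
  C: Z = 1/(jωC) = -j/(ω·C) = 0 - j36.67 Ω
Step 3 — Series combination: Z_total = R + L + C = 330 - j33.13 Ω = 331.7∠-5.7° Ω.
Step 4 — Source phasor: V = 26.9∠86.9° V = 1.455 + j26.86 V.
Step 5 — Ohm's law: I = V / Z_total = (1.455 + j26.86) / (330 - j33.13) = -0.003725 + j0.08102 A.
Step 6 — Convert to polar: |I| = 0.08111 A, ∠I = 92.6°.

I = 0.08111∠92.6° A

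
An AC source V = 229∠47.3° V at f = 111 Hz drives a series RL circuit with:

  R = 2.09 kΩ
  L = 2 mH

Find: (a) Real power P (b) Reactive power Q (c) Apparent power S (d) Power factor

Step 1 — Angular frequency: ω = 2π·f = 2π·111 = 697.4 rad/s.
Step 2 — Component impedances:
  R: Z = R = 2090 Ω
  L: Z = jωL = j·697.4·0.002 = 0 + j1.395 Ω
Step 3 — Series combination: Z_total = R + L = 2090 + j1.395 Ω = 2090∠0.0° Ω.
Step 4 — Source phasor: V = 229∠47.3° V = 155.3 + j168.3 V.
Step 5 — Current: I = V / Z = 0.07436 + j0.08047 A = 0.1096∠47.3° A.
Step 6 — Complex power: S = V·I* = 25.09 + j0.01675 VA.
Step 7 — Real power: P = Re(S) = 25.09 W.
Step 8 — Reactive power: Q = Im(S) = 0.01675 VAR.
Step 9 — Apparent power: |S| = 25.09 VA.
Step 10 — Power factor: PF = P/|S| = 1 (lagging).

(a) P = 25.09 W  (b) Q = 0.01675 VAR  (c) S = 25.09 VA  (d) PF = 1 (lagging)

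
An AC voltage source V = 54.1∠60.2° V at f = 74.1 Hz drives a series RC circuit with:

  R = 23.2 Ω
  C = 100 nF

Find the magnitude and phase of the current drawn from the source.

Step 1 — Angular frequency: ω = 2π·f = 2π·74.1 = 465.6 rad/s.
Step 2 — Component impedances:
  R: Z = R = 23.2 Ω
  C: Z = 1/(jωC) = -j/(ω·C) = 0 - j2.148e+04 Ω
Step 3 — Series combination: Z_total = R + C = 23.2 - j2.148e+04 Ω = 2.148e+04∠-89.9° Ω.
Step 4 — Source phasor: V = 54.1∠60.2° V = 26.89 + j46.95 V.
Step 5 — Ohm's law: I = V / Z_total = (26.89 + j46.95) / (23.2 - j2.148e+04) = -0.002184 + j0.001254 A.
Step 6 — Convert to polar: |I| = 0.002519 A, ∠I = 150.1°.

I = 0.002519∠150.1° A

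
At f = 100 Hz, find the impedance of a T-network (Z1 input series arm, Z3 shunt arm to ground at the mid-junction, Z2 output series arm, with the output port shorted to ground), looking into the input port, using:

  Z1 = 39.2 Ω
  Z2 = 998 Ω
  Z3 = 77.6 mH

Step 1 — Angular frequency: ω = 2π·f = 2π·100 = 628.3 rad/s.
Step 2 — Component impedances:
  Z1: Z = R = 39.2 Ω
  Z2: Z = R = 998 Ω
  Z3: Z = jωL = j·628.3·0.0776 = 0 + j48.76 Ω
Step 3 — With the output port shorted to ground, the output series arm Z2 runs from the junction to ground; the shunt arm Z3 also runs from the junction to ground. They appear in parallel: Z3 || Z2 = 2.376 + j48.64 Ω.
Step 4 — Series with input arm Z1: Z_in = Z1 + (Z3 || Z2) = 41.58 + j48.64 Ω = 63.99∠49.5° Ω.

Z = 41.58 + j48.64 Ω = 63.99∠49.5° Ω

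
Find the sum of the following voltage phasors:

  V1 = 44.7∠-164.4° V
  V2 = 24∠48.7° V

Step 1 — Convert each phasor to rectangular form:
  V1 = 44.7·(cos(-164.4°) + j·sin(-164.4°)) = -43.05 - j12.02 V
  V2 = 24·(cos(48.7°) + j·sin(48.7°)) = 15.84 + j18.03 V
Step 2 — Sum components: V_total = -27.21 + j6.01 V.
Step 3 — Convert to polar: |V_total| = 27.87 V, ∠V_total = 167.5°.

V_total = 27.87∠167.5° V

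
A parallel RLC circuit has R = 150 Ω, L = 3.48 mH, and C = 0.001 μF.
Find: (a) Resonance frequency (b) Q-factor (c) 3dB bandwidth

Step 1 — Resonance: ω₀ = 1/√(LC) = 1/√(0.00348·1e-09) = 5.361e+05 rad/s.
Step 2 — f₀ = ω₀/(2π) = 8.532e+04 Hz.
Step 3 — Parallel Q: Q = R/(ω₀L) = 150/(5.361e+05·0.00348) = 0.08041.
Step 4 — Bandwidth: Δω = ω₀/Q = 6.667e+06 rad/s; BW = Δω/(2π) = 1.061e+06 Hz.

(a) f₀ = 8.532e+04 Hz  (b) Q = 0.08041  (c) BW = 1.061e+06 Hz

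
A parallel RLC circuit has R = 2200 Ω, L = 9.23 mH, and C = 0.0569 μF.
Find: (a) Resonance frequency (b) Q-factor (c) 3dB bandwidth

Step 1 — Resonance: ω₀ = 1/√(LC) = 1/√(0.00923·5.69e-08) = 4.364e+04 rad/s.
Step 2 — f₀ = ω₀/(2π) = 6945 Hz.
Step 3 — Parallel Q: Q = R/(ω₀L) = 2200/(4.364e+04·0.00923) = 5.462.
Step 4 — Bandwidth: Δω = ω₀/Q = 7988 rad/s; BW = Δω/(2π) = 1271 Hz.

(a) f₀ = 6945 Hz  (b) Q = 5.462  (c) BW = 1271 Hz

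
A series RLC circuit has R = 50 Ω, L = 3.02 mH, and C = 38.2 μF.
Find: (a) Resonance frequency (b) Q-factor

Step 1 — Resonance condition Im(Z)=0 gives ω₀ = 1/√(LC).
Step 2 — ω₀ = 1/√(0.00302·3.82e-05) = 2944 rad/s.
Step 3 — f₀ = ω₀/(2π) = 468.6 Hz.
Step 4 — Series Q: Q = ω₀L/R = 2944·0.00302/50 = 0.1778.

(a) f₀ = 468.6 Hz  (b) Q = 0.1778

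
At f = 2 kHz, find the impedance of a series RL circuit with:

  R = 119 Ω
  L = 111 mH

Step 1 — Angular frequency: ω = 2π·f = 2π·2000 = 1.257e+04 rad/s.
Step 2 — Component impedances:
  R: Z = R = 119 Ω
  L: Z = jωL = j·1.257e+04·0.111 = 0 + j1395 Ω
Step 3 — Series combination: Z_total = R + L = 119 + j1395 Ω = 1400∠85.1° Ω.

Z = 119 + j1395 Ω = 1400∠85.1° Ω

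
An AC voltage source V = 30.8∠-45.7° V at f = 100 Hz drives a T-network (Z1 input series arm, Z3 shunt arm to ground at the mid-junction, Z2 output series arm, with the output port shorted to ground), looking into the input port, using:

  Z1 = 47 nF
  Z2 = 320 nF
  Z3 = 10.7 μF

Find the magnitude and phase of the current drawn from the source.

Step 1 — Angular frequency: ω = 2π·f = 2π·100 = 628.3 rad/s.
Step 2 — Component impedances:
  Z1: Z = 1/(jωC) = -j/(ω·C) = 0 - j3.386e+04 Ω
  Z2: Z = 1/(jωC) = -j/(ω·C) = 0 - j4974 Ω
  Z3: Z = 1/(jωC) = -j/(ω·C) = 0 - j148.7 Ω
Step 3 — With the output port shorted to ground, the output series arm Z2 runs from the junction to ground; the shunt arm Z3 also runs from the junction to ground. They appear in parallel: Z3 || Z2 = 0 - j144.4 Ω.
Step 4 — Series with input arm Z1: Z_in = Z1 + (Z3 || Z2) = 0 - j3.401e+04 Ω = 3.401e+04∠-90.0° Ω.
Step 5 — Source phasor: V = 30.8∠-45.7° V = 21.51 - j22.04 V.
Step 6 — Ohm's law: I = V / Z_total = (21.51 - j22.04) / (0 - j3.401e+04) = 0.0006482 + j0.0006325 A.
Step 7 — Convert to polar: |I| = 0.0009057 A, ∠I = 44.3°.

I = 0.0009057∠44.3° A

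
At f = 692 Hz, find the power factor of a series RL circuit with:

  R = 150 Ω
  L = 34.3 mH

Step 1 — Angular frequency: ω = 2π·f = 2π·692 = 4348 rad/s.
Step 2 — Component impedances:
  R: Z = R = 150 Ω
  L: Z = jωL = j·4348·0.0343 = 0 + j149.1 Ω
Step 3 — Series combination: Z_total = R + L = 150 + j149.1 Ω = 211.5∠44.8° Ω.
Step 4 — Power factor: PF = cos(φ) = Re(Z)/|Z| = 150/211.521 = 0.7091.
Step 5 — Type: Im(Z) = 149.1 ⇒ lagging (phase φ = 44.8°).

PF = 0.7091 (lagging, φ = 44.8°)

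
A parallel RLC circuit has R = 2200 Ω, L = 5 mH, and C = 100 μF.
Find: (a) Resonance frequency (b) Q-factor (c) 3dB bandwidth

Step 1 — Resonance: ω₀ = 1/√(LC) = 1/√(0.005·0.0001) = 1414 rad/s.
Step 2 — f₀ = ω₀/(2π) = 225.1 Hz.
Step 3 — Parallel Q: Q = R/(ω₀L) = 2200/(1414·0.005) = 311.1.
Step 4 — Bandwidth: Δω = ω₀/Q = 4.545 rad/s; BW = Δω/(2π) = 0.7234 Hz.

(a) f₀ = 225.1 Hz  (b) Q = 311.1  (c) BW = 0.7234 Hz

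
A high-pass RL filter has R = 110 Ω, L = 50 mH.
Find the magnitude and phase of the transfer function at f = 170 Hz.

Step 1 — Angular frequency: ω = 2π·170 = 1068 rad/s.
Step 2 — Transfer function: H(jω) = jωL/(R + jωL).
Step 3 — Numerator jωL = j·53.41; denominator R + jωL = 110 + j53.41.
Step 4 — H = 0.1908 + j0.3929.
Step 5 — Magnitude: |H| = 0.4368 (-7.2 dB); phase: φ = 64.1°.

|H| = 0.4368 (-7.2 dB), φ = 64.1°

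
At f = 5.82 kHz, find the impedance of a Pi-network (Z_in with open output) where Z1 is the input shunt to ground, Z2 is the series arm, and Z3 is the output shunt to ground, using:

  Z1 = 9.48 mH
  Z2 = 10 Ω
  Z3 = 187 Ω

Step 1 — Angular frequency: ω = 2π·f = 2π·5820 = 3.657e+04 rad/s.
Step 2 — Component impedances:
  Z1: Z = jωL = j·3.657e+04·0.00948 = 0 + j346.7 Ω
  Z2: Z = R = 10 Ω
  Z3: Z = R = 187 Ω
Step 3 — With open output, the series arm Z2 and the output shunt Z3 appear in series to ground: Z2 + Z3 = 197 Ω.
Step 4 — Parallel with input shunt Z1: Z_in = Z1 || (Z2 + Z3) = 148.9 + j84.62 Ω = 171.3∠29.6° Ω.

Z = 148.9 + j84.62 Ω = 171.3∠29.6° Ω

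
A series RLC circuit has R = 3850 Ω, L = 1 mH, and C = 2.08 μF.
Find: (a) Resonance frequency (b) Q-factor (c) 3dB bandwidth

Step 1 — Resonance: ω₀ = 1/√(LC) = 1/√(0.001·2.08e-06) = 2.193e+04 rad/s.
Step 2 — f₀ = ω₀/(2π) = 3490 Hz.
Step 3 — Series Q: Q = ω₀L/R = 2.193e+04·0.001/3850 = 0.005695.
Step 4 — Bandwidth: Δω = ω₀/Q = 3.85e+06 rad/s; BW = Δω/(2π) = 6.127e+05 Hz.

(a) f₀ = 3490 Hz  (b) Q = 0.005695  (c) BW = 6.127e+05 Hz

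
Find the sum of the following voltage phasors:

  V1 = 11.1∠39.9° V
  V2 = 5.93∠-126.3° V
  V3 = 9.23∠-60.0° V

Step 1 — Convert each phasor to rectangular form:
  V1 = 11.1·(cos(39.9°) + j·sin(39.9°)) = 8.516 + j7.12 V
  V2 = 5.93·(cos(-126.3°) + j·sin(-126.3°)) = -3.511 - j4.779 V
  V3 = 9.23·(cos(-60.0°) + j·sin(-60.0°)) = 4.615 - j7.993 V
Step 2 — Sum components: V_total = 9.62 - j5.652 V.
Step 3 — Convert to polar: |V_total| = 11.16 V, ∠V_total = -30.4°.

V_total = 11.16∠-30.4° V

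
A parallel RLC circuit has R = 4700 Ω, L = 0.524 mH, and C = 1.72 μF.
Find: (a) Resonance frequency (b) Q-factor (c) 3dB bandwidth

Step 1 — Resonance: ω₀ = 1/√(LC) = 1/√(0.000524·1.72e-06) = 3.331e+04 rad/s.
Step 2 — f₀ = ω₀/(2π) = 5301 Hz.
Step 3 — Parallel Q: Q = R/(ω₀L) = 4700/(3.331e+04·0.000524) = 269.3.
Step 4 — Bandwidth: Δω = ω₀/Q = 123.7 rad/s; BW = Δω/(2π) = 19.69 Hz.

(a) f₀ = 5301 Hz  (b) Q = 269.3  (c) BW = 19.69 Hz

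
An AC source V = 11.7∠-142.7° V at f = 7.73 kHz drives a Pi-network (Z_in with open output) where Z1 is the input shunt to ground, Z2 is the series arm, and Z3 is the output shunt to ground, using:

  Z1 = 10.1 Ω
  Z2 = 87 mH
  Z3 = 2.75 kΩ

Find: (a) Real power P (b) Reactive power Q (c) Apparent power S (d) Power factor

Step 1 — Angular frequency: ω = 2π·f = 2π·7730 = 4.857e+04 rad/s.
Step 2 — Component impedances:
  Z1: Z = R = 10.1 Ω
  Z2: Z = jωL = j·4.857e+04·0.087 = 0 + j4226 Ω
  Z3: Z = R = 2750 Ω
Step 3 — With open output, the series arm Z2 and the output shunt Z3 appear in series to ground: Z2 + Z3 = 2750 + j4226 Ω.
Step 4 — Parallel with input shunt Z1: Z_in = Z1 || (Z2 + Z3) = 10.09 + j0.01692 Ω = 10.09∠0.1° Ω.
Step 5 — Source phasor: V = 11.7∠-142.7° V = -9.307 - j7.09 V.
Step 6 — Current: I = V / Z = -0.9237 - j0.7012 A = 1.16∠-142.8° A.
Step 7 — Complex power: S = V·I* = 13.57 + j0.02276 VA.
Step 8 — Real power: P = Re(S) = 13.57 W.
Step 9 — Reactive power: Q = Im(S) = 0.02276 VAR.
Step 10 — Apparent power: |S| = 13.57 VA.
Step 11 — Power factor: PF = P/|S| = 1 (lagging).

(a) P = 13.57 W  (b) Q = 0.02276 VAR  (c) S = 13.57 VA  (d) PF = 1 (lagging)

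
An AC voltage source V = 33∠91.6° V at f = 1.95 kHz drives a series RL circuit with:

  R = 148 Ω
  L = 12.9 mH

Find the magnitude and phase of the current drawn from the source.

Step 1 — Angular frequency: ω = 2π·f = 2π·1950 = 1.225e+04 rad/s.
Step 2 — Component impedances:
  R: Z = R = 148 Ω
  L: Z = jωL = j·1.225e+04·0.0129 = 0 + j158.1 Ω
Step 3 — Series combination: Z_total = R + L = 148 + j158.1 Ω = 216.5∠46.9° Ω.
Step 4 — Source phasor: V = 33∠91.6° V = -0.9214 + j32.99 V.
Step 5 — Ohm's law: I = V / Z_total = (-0.9214 + j32.99) / (148 + j158.1) = 0.1083 + j0.1072 A.
Step 6 — Convert to polar: |I| = 0.1524 A, ∠I = 44.7°.

I = 0.1524∠44.7° A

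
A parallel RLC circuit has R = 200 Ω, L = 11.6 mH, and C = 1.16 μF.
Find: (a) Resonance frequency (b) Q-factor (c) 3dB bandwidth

Step 1 — Resonance: ω₀ = 1/√(LC) = 1/√(0.0116·1.16e-06) = 8621 rad/s.
Step 2 — f₀ = ω₀/(2π) = 1372 Hz.
Step 3 — Parallel Q: Q = R/(ω₀L) = 200/(8621·0.0116) = 2.
Step 4 — Bandwidth: Δω = ω₀/Q = 4310 rad/s; BW = Δω/(2π) = 686 Hz.

(a) f₀ = 1372 Hz  (b) Q = 2  (c) BW = 686 Hz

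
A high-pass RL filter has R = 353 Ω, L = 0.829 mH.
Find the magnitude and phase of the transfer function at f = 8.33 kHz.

Step 1 — Angular frequency: ω = 2π·8330 = 5.234e+04 rad/s.
Step 2 — Transfer function: H(jω) = jωL/(R + jωL).
Step 3 — Numerator jωL = j·43.39; denominator R + jωL = 353 + j43.39.
Step 4 — H = 0.01488 + j0.1211.
Step 5 — Magnitude: |H| = 0.122 (-18.3 dB); phase: φ = 83.0°.

|H| = 0.122 (-18.3 dB), φ = 83.0°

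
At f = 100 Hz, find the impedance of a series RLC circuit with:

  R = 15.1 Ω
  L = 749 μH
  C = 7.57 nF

Step 1 — Angular frequency: ω = 2π·f = 2π·100 = 628.3 rad/s.
Step 2 — Component impedances:
  R: Z = R = 15.1 Ω
  L: Z = jωL = j·628.3·0.000749 = 0 + j0.4706 Ω
  C: Z = 1/(jωC) = -j/(ω·C) = 0 - j2.102e+05 Ω
Step 3 — Series combination: Z_total = R + L + C = 15.1 - j2.102e+05 Ω = 2.102e+05∠-90.0° Ω.

Z = 15.1 - j2.102e+05 Ω = 2.102e+05∠-90.0° Ω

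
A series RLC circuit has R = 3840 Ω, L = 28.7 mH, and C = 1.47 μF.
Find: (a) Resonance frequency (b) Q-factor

Step 1 — Resonance condition Im(Z)=0 gives ω₀ = 1/√(LC).
Step 2 — ω₀ = 1/√(0.0287·1.47e-06) = 4869 rad/s.
Step 3 — f₀ = ω₀/(2π) = 774.9 Hz.
Step 4 — Series Q: Q = ω₀L/R = 4869·0.0287/3840 = 0.03639.

(a) f₀ = 774.9 Hz  (b) Q = 0.03639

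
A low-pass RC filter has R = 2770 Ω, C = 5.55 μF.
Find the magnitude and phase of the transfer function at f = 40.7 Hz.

Step 1 — Angular frequency: ω = 2π·40.7 = 255.7 rad/s.
Step 2 — Transfer function: H(jω) = 1/(1 + jωRC).
Step 3 — Denominator: 1 + jωRC = 1 + j·255.7·2770·5.55e-06 = 1 + j3.931.
Step 4 — H = 0.06077 - j0.2389.
Step 5 — Magnitude: |H| = 0.2465 (-12.2 dB); phase: φ = -75.7°.

|H| = 0.2465 (-12.2 dB), φ = -75.7°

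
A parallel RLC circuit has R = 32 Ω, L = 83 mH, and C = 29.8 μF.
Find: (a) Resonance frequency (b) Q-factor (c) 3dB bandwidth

Step 1 — Resonance: ω₀ = 1/√(LC) = 1/√(0.083·2.98e-05) = 635.8 rad/s.
Step 2 — f₀ = ω₀/(2π) = 101.2 Hz.
Step 3 — Parallel Q: Q = R/(ω₀L) = 32/(635.8·0.083) = 0.6063.
Step 4 — Bandwidth: Δω = ω₀/Q = 1049 rad/s; BW = Δω/(2π) = 166.9 Hz.

(a) f₀ = 101.2 Hz  (b) Q = 0.6063  (c) BW = 166.9 Hz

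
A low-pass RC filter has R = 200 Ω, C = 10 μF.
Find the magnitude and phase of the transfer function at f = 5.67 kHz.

Step 1 — Angular frequency: ω = 2π·5670 = 3.563e+04 rad/s.
Step 2 — Transfer function: H(jω) = 1/(1 + jωRC).
Step 3 — Denominator: 1 + jωRC = 1 + j·3.563e+04·200·1e-05 = 1 + j71.25.
Step 4 — H = 0.0001969 - j0.01403.
Step 5 — Magnitude: |H| = 0.01403 (-37.1 dB); phase: φ = -89.2°.

|H| = 0.01403 (-37.1 dB), φ = -89.2°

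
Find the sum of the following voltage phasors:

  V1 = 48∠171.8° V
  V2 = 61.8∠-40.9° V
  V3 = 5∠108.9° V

Step 1 — Convert each phasor to rectangular form:
  V1 = 48·(cos(171.8°) + j·sin(171.8°)) = -47.51 + j6.846 V
  V2 = 61.8·(cos(-40.9°) + j·sin(-40.9°)) = 46.71 - j40.46 V
  V3 = 5·(cos(108.9°) + j·sin(108.9°)) = -1.62 + j4.73 V
Step 2 — Sum components: V_total = -2.417 - j28.89 V.
Step 3 — Convert to polar: |V_total| = 28.99 V, ∠V_total = -94.8°.

V_total = 28.99∠-94.8° V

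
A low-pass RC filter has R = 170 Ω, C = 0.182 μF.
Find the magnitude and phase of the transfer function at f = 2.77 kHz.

Step 1 — Angular frequency: ω = 2π·2770 = 1.74e+04 rad/s.
Step 2 — Transfer function: H(jω) = 1/(1 + jωRC).
Step 3 — Denominator: 1 + jωRC = 1 + j·1.74e+04·170·1.82e-07 = 1 + j0.5385.
Step 4 — H = 0.7752 - j0.4174.
Step 5 — Magnitude: |H| = 0.8805 (-1.1 dB); phase: φ = -28.3°.

|H| = 0.8805 (-1.1 dB), φ = -28.3°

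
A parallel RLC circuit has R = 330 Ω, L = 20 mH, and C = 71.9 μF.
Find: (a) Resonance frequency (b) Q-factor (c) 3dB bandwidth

Step 1 — Resonance: ω₀ = 1/√(LC) = 1/√(0.02·7.19e-05) = 833.9 rad/s.
Step 2 — f₀ = ω₀/(2π) = 132.7 Hz.
Step 3 — Parallel Q: Q = R/(ω₀L) = 330/(833.9·0.02) = 19.79.
Step 4 — Bandwidth: Δω = ω₀/Q = 42.15 rad/s; BW = Δω/(2π) = 6.708 Hz.

(a) f₀ = 132.7 Hz  (b) Q = 19.79  (c) BW = 6.708 Hz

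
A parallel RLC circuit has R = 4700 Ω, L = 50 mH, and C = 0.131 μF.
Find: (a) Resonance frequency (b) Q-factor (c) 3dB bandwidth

Step 1 — Resonance: ω₀ = 1/√(LC) = 1/√(0.05·1.31e-07) = 1.236e+04 rad/s.
Step 2 — f₀ = ω₀/(2π) = 1967 Hz.
Step 3 — Parallel Q: Q = R/(ω₀L) = 4700/(1.236e+04·0.05) = 7.608.
Step 4 — Bandwidth: Δω = ω₀/Q = 1624 rad/s; BW = Δω/(2π) = 258.5 Hz.

(a) f₀ = 1967 Hz  (b) Q = 7.608  (c) BW = 258.5 Hz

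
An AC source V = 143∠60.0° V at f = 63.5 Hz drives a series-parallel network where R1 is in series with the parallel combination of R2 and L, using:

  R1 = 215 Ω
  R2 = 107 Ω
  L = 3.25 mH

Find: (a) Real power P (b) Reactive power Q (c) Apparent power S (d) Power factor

Step 1 — Angular frequency: ω = 2π·f = 2π·63.5 = 399 rad/s.
Step 2 — Component impedances:
  R1: Z = R = 215 Ω
  R2: Z = R = 107 Ω
  L: Z = jωL = j·399·0.00325 = 0 + j1.297 Ω
Step 3 — Parallel branch: R2 || L = 1/(1/R2 + 1/L) = 0.01571 + j1.297 Ω.
Step 4 — Series with R1: Z_total = R1 + (R2 || L) = 215 + j1.297 Ω = 215∠0.3° Ω.
Step 5 — Source phasor: V = 143∠60.0° V = 71.5 + j123.8 V.
Step 6 — Current: I = V / Z = 0.336 + j0.5739 A = 0.6651∠59.7° A.
Step 7 — Complex power: S = V·I* = 95.1 + j0.5734 VA.
Step 8 — Real power: P = Re(S) = 95.1 W.
Step 9 — Reactive power: Q = Im(S) = 0.5734 VAR.
Step 10 — Apparent power: |S| = 95.1 VA.
Step 11 — Power factor: PF = P/|S| = 1 (lagging).

(a) P = 95.1 W  (b) Q = 0.5734 VAR  (c) S = 95.1 VA  (d) PF = 1 (lagging)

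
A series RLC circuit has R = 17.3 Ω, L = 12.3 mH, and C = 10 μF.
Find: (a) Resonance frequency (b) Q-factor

Step 1 — Resonance condition Im(Z)=0 gives ω₀ = 1/√(LC).
Step 2 — ω₀ = 1/√(0.0123·1e-05) = 2851 rad/s.
Step 3 — f₀ = ω₀/(2π) = 453.8 Hz.
Step 4 — Series Q: Q = ω₀L/R = 2851·0.0123/17.3 = 2.027.

(a) f₀ = 453.8 Hz  (b) Q = 2.027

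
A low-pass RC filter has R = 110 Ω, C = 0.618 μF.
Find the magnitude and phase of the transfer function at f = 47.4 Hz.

Step 1 — Angular frequency: ω = 2π·47.4 = 297.8 rad/s.
Step 2 — Transfer function: H(jω) = 1/(1 + jωRC).
Step 3 — Denominator: 1 + jωRC = 1 + j·297.8·110·6.18e-07 = 1 + j0.02025.
Step 4 — H = 0.9996 - j0.02024.
Step 5 — Magnitude: |H| = 0.9998 (-0.0 dB); phase: φ = -1.2°.

|H| = 0.9998 (-0.0 dB), φ = -1.2°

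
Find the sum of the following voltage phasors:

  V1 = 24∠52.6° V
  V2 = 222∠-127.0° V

Step 1 — Convert each phasor to rectangular form:
  V1 = 24·(cos(52.6°) + j·sin(52.6°)) = 14.58 + j19.07 V
  V2 = 222·(cos(-127.0°) + j·sin(-127.0°)) = -133.6 - j177.3 V
Step 2 — Sum components: V_total = -119 - j158.2 V.
Step 3 — Convert to polar: |V_total| = 198 V, ∠V_total = -127.0°.

V_total = 198∠-127.0° V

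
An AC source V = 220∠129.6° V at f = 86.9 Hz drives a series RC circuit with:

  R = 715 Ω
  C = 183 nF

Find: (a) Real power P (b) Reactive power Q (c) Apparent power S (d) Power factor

Step 1 — Angular frequency: ω = 2π·f = 2π·86.9 = 546 rad/s.
Step 2 — Component impedances:
  R: Z = R = 715 Ω
  C: Z = 1/(jωC) = -j/(ω·C) = 0 - j1.001e+04 Ω
Step 3 — Series combination: Z_total = R + C = 715 - j1.001e+04 Ω = 1.003e+04∠-85.9° Ω.
Step 4 — Source phasor: V = 220∠129.6° V = -140.2 + j169.5 V.
Step 5 — Current: I = V / Z = -0.01785 - j0.01274 A = 0.02193∠-144.5° A.
Step 6 — Complex power: S = V·I* = 0.3437 - j4.812 VA.
Step 7 — Real power: P = Re(S) = 0.3437 W.
Step 8 — Reactive power: Q = Im(S) = -4.812 VAR.
Step 9 — Apparent power: |S| = 4.824 VA.
Step 10 — Power factor: PF = P/|S| = 0.07126 (leading).

(a) P = 0.3437 W  (b) Q = -4.812 VAR  (c) S = 4.824 VA  (d) PF = 0.07126 (leading)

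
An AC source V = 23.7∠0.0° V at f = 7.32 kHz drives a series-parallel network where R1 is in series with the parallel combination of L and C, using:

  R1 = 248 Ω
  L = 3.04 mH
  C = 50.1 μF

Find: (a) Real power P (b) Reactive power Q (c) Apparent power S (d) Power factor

Step 1 — Angular frequency: ω = 2π·f = 2π·7320 = 4.599e+04 rad/s.
Step 2 — Component impedances:
  R1: Z = R = 248 Ω
  L: Z = jωL = j·4.599e+04·0.00304 = 0 + j139.8 Ω
  C: Z = 1/(jωC) = -j/(ω·C) = 0 - j0.434 Ω
Step 3 — Parallel branch: L || C = 1/(1/L + 1/C) = 0 - j0.4353 Ω.
Step 4 — Series with R1: Z_total = R1 + (L || C) = 248 - j0.4353 Ω = 248∠-0.1° Ω.
Step 5 — Source phasor: V = 23.7∠0.0° V = 23.7 V.
Step 6 — Current: I = V / Z = 0.09556 + j0.0001678 A = 0.09556∠0.1° A.
Step 7 — Complex power: S = V·I* = 2.265 - j0.003976 VA.
Step 8 — Real power: P = Re(S) = 2.265 W.
Step 9 — Reactive power: Q = Im(S) = -0.003976 VAR.
Step 10 — Apparent power: |S| = 2.265 VA.
Step 11 — Power factor: PF = P/|S| = 1 (leading).

(a) P = 2.265 W  (b) Q = -0.003976 VAR  (c) S = 2.265 VA  (d) PF = 1 (leading)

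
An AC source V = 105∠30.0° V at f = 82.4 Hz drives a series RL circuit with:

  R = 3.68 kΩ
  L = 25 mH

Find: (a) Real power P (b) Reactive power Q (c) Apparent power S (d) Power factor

Step 1 — Angular frequency: ω = 2π·f = 2π·82.4 = 517.7 rad/s.
Step 2 — Component impedances:
  R: Z = R = 3680 Ω
  L: Z = jωL = j·517.7·0.025 = 0 + j12.94 Ω
Step 3 — Series combination: Z_total = R + L = 3680 + j12.94 Ω = 3680∠0.2° Ω.
Step 4 — Source phasor: V = 105∠30.0° V = 90.93 + j52.5 V.
Step 5 — Current: I = V / Z = 0.02476 + j0.01418 A = 0.02853∠29.8° A.
Step 6 — Complex power: S = V·I* = 2.996 + j0.01054 VA.
Step 7 — Real power: P = Re(S) = 2.996 W.
Step 8 — Reactive power: Q = Im(S) = 0.01054 VAR.
Step 9 — Apparent power: |S| = 2.996 VA.
Step 10 — Power factor: PF = P/|S| = 1 (lagging).

(a) P = 2.996 W  (b) Q = 0.01054 VAR  (c) S = 2.996 VA  (d) PF = 1 (lagging)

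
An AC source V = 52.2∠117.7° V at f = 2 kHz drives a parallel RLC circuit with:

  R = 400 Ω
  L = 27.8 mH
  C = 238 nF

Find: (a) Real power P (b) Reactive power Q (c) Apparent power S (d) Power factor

Step 1 — Angular frequency: ω = 2π·f = 2π·2000 = 1.257e+04 rad/s.
Step 2 — Component impedances:
  R: Z = R = 400 Ω
  L: Z = jωL = j·1.257e+04·0.0278 = 0 + j349.3 Ω
  C: Z = 1/(jωC) = -j/(ω·C) = 0 - j334.4 Ω
Step 3 — Parallel combination: 1/Z_total = 1/R + 1/L + 1/C; Z_total = 398.9 - j20.47 Ω = 399.5∠-2.9° Ω.
Step 4 — Source phasor: V = 52.2∠117.7° V = -24.26 + j46.22 V.
Step 5 — Current: I = V / Z = -0.06659 + j0.1124 A = 0.1307∠120.6° A.
Step 6 — Complex power: S = V·I* = 6.812 - j0.3496 VA.
Step 7 — Real power: P = Re(S) = 6.812 W.
Step 8 — Reactive power: Q = Im(S) = -0.3496 VAR.
Step 9 — Apparent power: |S| = 6.821 VA.
Step 10 — Power factor: PF = P/|S| = 0.9987 (leading).

(a) P = 6.812 W  (b) Q = -0.3496 VAR  (c) S = 6.821 VA  (d) PF = 0.9987 (leading)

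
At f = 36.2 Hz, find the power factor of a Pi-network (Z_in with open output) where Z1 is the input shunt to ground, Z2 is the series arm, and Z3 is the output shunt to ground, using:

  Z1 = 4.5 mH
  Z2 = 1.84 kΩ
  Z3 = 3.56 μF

Step 1 — Angular frequency: ω = 2π·f = 2π·36.2 = 227.5 rad/s.
Step 2 — Component impedances:
  Z1: Z = jωL = j·227.5·0.0045 = 0 + j1.024 Ω
  Z2: Z = R = 1840 Ω
  Z3: Z = 1/(jωC) = -j/(ω·C) = 0 - j1235 Ω
Step 3 — With open output, the series arm Z2 and the output shunt Z3 appear in series to ground: Z2 + Z3 = 1840 - j1235 Ω.
Step 4 — Parallel with input shunt Z1: Z_in = Z1 || (Z2 + Z3) = 0.0003927 + j1.024 Ω = 1.024∠90.0° Ω.
Step 5 — Power factor: PF = cos(φ) = Re(Z)/|Z| = 0.00039273/1.0238 = 0.0003836.
Step 6 — Type: Im(Z) = 1.024 ⇒ lagging (phase φ = 90.0°).

PF = 0.0003836 (lagging, φ = 90.0°)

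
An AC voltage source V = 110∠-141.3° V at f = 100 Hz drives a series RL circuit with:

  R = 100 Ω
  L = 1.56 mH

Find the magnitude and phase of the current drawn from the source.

Step 1 — Angular frequency: ω = 2π·f = 2π·100 = 628.3 rad/s.
Step 2 — Component impedances:
  R: Z = R = 100 Ω
  L: Z = jωL = j·628.3·0.00156 = 0 + j0.9802 Ω
Step 3 — Series combination: Z_total = R + L = 100 + j0.9802 Ω = 100∠0.6° Ω.
Step 4 — Source phasor: V = 110∠-141.3° V = -85.85 - j68.78 V.
Step 5 — Ohm's law: I = V / Z_total = (-85.85 - j68.78) / (100 + j0.9802) = -0.8651 - j0.6793 A.
Step 6 — Convert to polar: |I| = 1.1 A, ∠I = -141.9°.

I = 1.1∠-141.9° A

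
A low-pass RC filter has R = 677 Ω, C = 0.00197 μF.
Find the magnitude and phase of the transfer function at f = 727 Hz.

Step 1 — Angular frequency: ω = 2π·727 = 4568 rad/s.
Step 2 — Transfer function: H(jω) = 1/(1 + jωRC).
Step 3 — Denominator: 1 + jωRC = 1 + j·4568·677·1.97e-09 = 1 + j0.006092.
Step 4 — H = 1 - j0.006092.
Step 5 — Magnitude: |H| = 1 (-0.0 dB); phase: φ = -0.3°.

|H| = 1 (-0.0 dB), φ = -0.3°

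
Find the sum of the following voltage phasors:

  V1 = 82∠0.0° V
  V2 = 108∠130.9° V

Step 1 — Convert each phasor to rectangular form:
  V1 = 82·(cos(0.0°) + j·sin(0.0°)) = 82 V
  V2 = 108·(cos(130.9°) + j·sin(130.9°)) = -70.71 + j81.63 V
Step 2 — Sum components: V_total = 11.29 + j81.63 V.
Step 3 — Convert to polar: |V_total| = 82.41 V, ∠V_total = 82.1°.

V_total = 82.41∠82.1° V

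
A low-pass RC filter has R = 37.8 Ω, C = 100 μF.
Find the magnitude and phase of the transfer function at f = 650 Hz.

Step 1 — Angular frequency: ω = 2π·650 = 4084 rad/s.
Step 2 — Transfer function: H(jω) = 1/(1 + jωRC).
Step 3 — Denominator: 1 + jωRC = 1 + j·4084·37.8·0.0001 = 1 + j15.44.
Step 4 — H = 0.004178 - j0.06451.
Step 5 — Magnitude: |H| = 0.06464 (-23.8 dB); phase: φ = -86.3°.

|H| = 0.06464 (-23.8 dB), φ = -86.3°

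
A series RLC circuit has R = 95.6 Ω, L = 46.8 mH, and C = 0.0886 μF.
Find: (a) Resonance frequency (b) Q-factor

Step 1 — Resonance condition Im(Z)=0 gives ω₀ = 1/√(LC).
Step 2 — ω₀ = 1/√(0.0468·8.86e-08) = 1.553e+04 rad/s.
Step 3 — f₀ = ω₀/(2π) = 2472 Hz.
Step 4 — Series Q: Q = ω₀L/R = 1.553e+04·0.0468/95.6 = 7.602.

(a) f₀ = 2472 Hz  (b) Q = 7.602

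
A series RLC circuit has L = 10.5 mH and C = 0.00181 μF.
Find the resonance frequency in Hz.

Step 1 — Resonance condition Im(Z)=0 gives ω₀ = 1/√(LC).
Step 2 — ω₀ = 1/√(0.0105·1.81e-09) = 2.294e+05 rad/s.
Step 3 — f₀ = ω₀/(2π) = 3.651e+04 Hz.

f₀ = 3.651e+04 Hz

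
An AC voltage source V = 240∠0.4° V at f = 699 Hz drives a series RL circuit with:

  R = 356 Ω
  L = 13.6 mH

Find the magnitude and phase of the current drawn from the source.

Step 1 — Angular frequency: ω = 2π·f = 2π·699 = 4392 rad/s.
Step 2 — Component impedances:
  R: Z = R = 356 Ω
  L: Z = jωL = j·4392·0.0136 = 0 + j59.73 Ω
Step 3 — Series combination: Z_total = R + L = 356 + j59.73 Ω = 361∠9.5° Ω.
Step 4 — Source phasor: V = 240∠0.4° V = 240 + j1.676 V.
Step 5 — Ohm's law: I = V / Z_total = (240 + j1.676) / (356 + j59.73) = 0.6565 - j0.1054 A.
Step 6 — Convert to polar: |I| = 0.6649 A, ∠I = -9.1°.

I = 0.6649∠-9.1° A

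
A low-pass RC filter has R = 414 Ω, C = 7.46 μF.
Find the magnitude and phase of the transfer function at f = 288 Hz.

Step 1 — Angular frequency: ω = 2π·288 = 1810 rad/s.
Step 2 — Transfer function: H(jω) = 1/(1 + jωRC).
Step 3 — Denominator: 1 + jωRC = 1 + j·1810·414·7.46e-06 = 1 + j5.589.
Step 4 — H = 0.03102 - j0.1734.
Step 5 — Magnitude: |H| = 0.1761 (-15.1 dB); phase: φ = -79.9°.

|H| = 0.1761 (-15.1 dB), φ = -79.9°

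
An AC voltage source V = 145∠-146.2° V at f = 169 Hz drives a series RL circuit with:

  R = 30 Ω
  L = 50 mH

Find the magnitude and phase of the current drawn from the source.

Step 1 — Angular frequency: ω = 2π·f = 2π·169 = 1062 rad/s.
Step 2 — Component impedances:
  R: Z = R = 30 Ω
  L: Z = jωL = j·1062·0.05 = 0 + j53.09 Ω
Step 3 — Series combination: Z_total = R + L = 30 + j53.09 Ω = 60.98∠60.5° Ω.
Step 4 — Source phasor: V = 145∠-146.2° V = -120.5 - j80.66 V.
Step 5 — Ohm's law: I = V / Z_total = (-120.5 - j80.66) / (30 + j53.09) = -2.124 + j1.07 A.
Step 6 — Convert to polar: |I| = 2.378 A, ∠I = 153.3°.

I = 2.378∠153.3° A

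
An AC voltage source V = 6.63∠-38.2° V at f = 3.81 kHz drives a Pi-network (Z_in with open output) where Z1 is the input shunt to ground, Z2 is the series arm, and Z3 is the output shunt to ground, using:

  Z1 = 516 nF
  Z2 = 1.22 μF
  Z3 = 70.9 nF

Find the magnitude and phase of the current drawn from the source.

Step 1 — Angular frequency: ω = 2π·f = 2π·3810 = 2.394e+04 rad/s.
Step 2 — Component impedances:
  Z1: Z = 1/(jωC) = -j/(ω·C) = 0 - j80.96 Ω
  Z2: Z = 1/(jωC) = -j/(ω·C) = 0 - j34.24 Ω
  Z3: Z = 1/(jωC) = -j/(ω·C) = 0 - j589.2 Ω
Step 3 — With open output, the series arm Z2 and the output shunt Z3 appear in series to ground: Z2 + Z3 = 0 - j623.4 Ω.
Step 4 — Parallel with input shunt Z1: Z_in = Z1 || (Z2 + Z3) = 0 - j71.65 Ω = 71.65∠-90.0° Ω.
Step 5 — Source phasor: V = 6.63∠-38.2° V = 5.21 - j4.1 V.
Step 6 — Ohm's law: I = V / Z_total = (5.21 - j4.1) / (0 - j71.65) = 0.05722 + j0.07272 A.
Step 7 — Convert to polar: |I| = 0.09253 A, ∠I = 51.8°.

I = 0.09253∠51.8° A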